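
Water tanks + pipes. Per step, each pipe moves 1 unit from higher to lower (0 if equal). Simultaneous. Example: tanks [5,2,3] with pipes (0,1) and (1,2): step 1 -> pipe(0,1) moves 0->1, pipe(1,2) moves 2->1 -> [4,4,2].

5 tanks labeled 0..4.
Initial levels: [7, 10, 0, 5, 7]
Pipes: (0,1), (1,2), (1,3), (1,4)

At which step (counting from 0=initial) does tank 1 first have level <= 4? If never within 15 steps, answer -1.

Step 1: flows [1->0,1->2,1->3,1->4] -> levels [8 6 1 6 8]
Step 2: flows [0->1,1->2,1=3,4->1] -> levels [7 7 2 6 7]
Step 3: flows [0=1,1->2,1->3,1=4] -> levels [7 5 3 7 7]
Step 4: flows [0->1,1->2,3->1,4->1] -> levels [6 7 4 6 6]
Step 5: flows [1->0,1->2,1->3,1->4] -> levels [7 3 5 7 7]
Tank 1 first reaches <=4 at step 5

Answer: 5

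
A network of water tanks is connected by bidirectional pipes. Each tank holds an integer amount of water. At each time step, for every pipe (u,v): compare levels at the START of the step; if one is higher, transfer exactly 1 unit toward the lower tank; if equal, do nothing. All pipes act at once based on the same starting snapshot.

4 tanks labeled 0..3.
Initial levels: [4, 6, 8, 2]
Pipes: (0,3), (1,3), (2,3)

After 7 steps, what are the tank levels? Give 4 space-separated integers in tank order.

Answer: 5 5 5 5

Derivation:
Step 1: flows [0->3,1->3,2->3] -> levels [3 5 7 5]
Step 2: flows [3->0,1=3,2->3] -> levels [4 5 6 5]
Step 3: flows [3->0,1=3,2->3] -> levels [5 5 5 5]
Step 4: flows [0=3,1=3,2=3] -> levels [5 5 5 5]
  -> stable; steps 5..7 unchanged -> [5 5 5 5]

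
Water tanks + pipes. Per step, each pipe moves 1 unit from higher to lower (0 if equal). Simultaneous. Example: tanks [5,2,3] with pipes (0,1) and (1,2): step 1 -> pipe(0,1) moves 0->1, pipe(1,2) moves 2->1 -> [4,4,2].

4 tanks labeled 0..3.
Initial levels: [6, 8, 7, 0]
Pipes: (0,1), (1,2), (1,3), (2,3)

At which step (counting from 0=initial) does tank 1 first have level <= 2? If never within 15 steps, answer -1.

Step 1: flows [1->0,1->2,1->3,2->3] -> levels [7 5 7 2]
Step 2: flows [0->1,2->1,1->3,2->3] -> levels [6 6 5 4]
Step 3: flows [0=1,1->2,1->3,2->3] -> levels [6 4 5 6]
Step 4: flows [0->1,2->1,3->1,3->2] -> levels [5 7 5 4]
Step 5: flows [1->0,1->2,1->3,2->3] -> levels [6 4 5 6]
  -> period-2 cycle (repeats step 3); tank 1 never drops to <=2
Tank 1 never reaches <=2 within 15 steps

Answer: -1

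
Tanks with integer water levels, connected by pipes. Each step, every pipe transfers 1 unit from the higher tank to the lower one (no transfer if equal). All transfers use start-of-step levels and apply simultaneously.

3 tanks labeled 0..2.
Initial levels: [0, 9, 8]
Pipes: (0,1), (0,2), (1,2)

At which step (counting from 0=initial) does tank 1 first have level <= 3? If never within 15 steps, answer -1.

Answer: -1

Derivation:
Step 1: flows [1->0,2->0,1->2] -> levels [2 7 8]
Step 2: flows [1->0,2->0,2->1] -> levels [4 7 6]
Step 3: flows [1->0,2->0,1->2] -> levels [6 5 6]
Step 4: flows [0->1,0=2,2->1] -> levels [5 7 5]
Step 5: flows [1->0,0=2,1->2] -> levels [6 5 6]
  -> period-2 cycle (repeats step 3); tank 1 never drops to <=3
Tank 1 never reaches <=3 within 15 steps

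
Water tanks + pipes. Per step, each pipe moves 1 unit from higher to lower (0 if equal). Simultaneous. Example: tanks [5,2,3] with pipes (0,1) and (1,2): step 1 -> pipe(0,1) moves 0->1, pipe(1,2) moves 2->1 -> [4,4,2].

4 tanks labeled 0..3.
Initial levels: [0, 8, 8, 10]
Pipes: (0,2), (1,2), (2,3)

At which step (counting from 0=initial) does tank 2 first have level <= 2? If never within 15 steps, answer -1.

Answer: -1

Derivation:
Step 1: flows [2->0,1=2,3->2] -> levels [1 8 8 9]
Step 2: flows [2->0,1=2,3->2] -> levels [2 8 8 8]
Step 3: flows [2->0,1=2,2=3] -> levels [3 8 7 8]
Step 4: flows [2->0,1->2,3->2] -> levels [4 7 8 7]
Step 5: flows [2->0,2->1,2->3] -> levels [5 8 5 8]
Step 6: flows [0=2,1->2,3->2] -> levels [5 7 7 7]
Step 7: flows [2->0,1=2,2=3] -> levels [6 7 6 7]
Step 8: flows [0=2,1->2,3->2] -> levels [6 6 8 6]
Step 9: flows [2->0,2->1,2->3] -> levels [7 7 5 7]
Step 10: flows [0->2,1->2,3->2] -> levels [6 6 8 6]
  -> period-2 cycle (repeats step 8); tank 2 never drops to <=2
Tank 2 never reaches <=2 within 15 steps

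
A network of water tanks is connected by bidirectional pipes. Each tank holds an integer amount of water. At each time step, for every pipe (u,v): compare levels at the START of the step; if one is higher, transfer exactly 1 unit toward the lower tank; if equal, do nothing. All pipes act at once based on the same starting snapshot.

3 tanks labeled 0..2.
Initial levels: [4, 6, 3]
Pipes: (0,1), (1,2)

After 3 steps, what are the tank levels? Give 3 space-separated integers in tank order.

Step 1: flows [1->0,1->2] -> levels [5 4 4]
Step 2: flows [0->1,1=2] -> levels [4 5 4]
Step 3: flows [1->0,1->2] -> levels [5 3 5]

Answer: 5 3 5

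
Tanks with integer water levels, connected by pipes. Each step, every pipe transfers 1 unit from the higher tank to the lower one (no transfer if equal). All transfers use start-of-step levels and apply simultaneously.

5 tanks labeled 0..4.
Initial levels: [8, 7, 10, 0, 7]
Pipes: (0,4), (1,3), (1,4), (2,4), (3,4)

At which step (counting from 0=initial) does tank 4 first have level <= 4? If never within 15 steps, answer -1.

Step 1: flows [0->4,1->3,1=4,2->4,4->3] -> levels [7 6 9 2 8]
Step 2: flows [4->0,1->3,4->1,2->4,4->3] -> levels [8 6 8 4 6]
Step 3: flows [0->4,1->3,1=4,2->4,4->3] -> levels [7 5 7 6 7]
Step 4: flows [0=4,3->1,4->1,2=4,4->3] -> levels [7 7 7 6 5]
Step 5: flows [0->4,1->3,1->4,2->4,3->4] -> levels [6 5 6 6 9]
Step 6: flows [4->0,3->1,4->1,4->2,4->3] -> levels [7 7 7 6 5]
  -> period-2 cycle (repeats step 4); tank 4 never drops to <=4
Tank 4 never reaches <=4 within 15 steps

Answer: -1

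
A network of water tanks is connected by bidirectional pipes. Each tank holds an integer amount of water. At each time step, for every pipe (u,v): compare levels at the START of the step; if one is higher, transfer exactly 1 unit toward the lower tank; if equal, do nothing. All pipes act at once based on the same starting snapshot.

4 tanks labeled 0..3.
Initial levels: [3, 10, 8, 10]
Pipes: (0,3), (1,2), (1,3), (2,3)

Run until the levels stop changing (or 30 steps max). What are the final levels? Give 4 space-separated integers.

Step 1: flows [3->0,1->2,1=3,3->2] -> levels [4 9 10 8]
Step 2: flows [3->0,2->1,1->3,2->3] -> levels [5 9 8 9]
Step 3: flows [3->0,1->2,1=3,3->2] -> levels [6 8 10 7]
Step 4: flows [3->0,2->1,1->3,2->3] -> levels [7 8 8 8]
Step 5: flows [3->0,1=2,1=3,2=3] -> levels [8 8 8 7]
Step 6: flows [0->3,1=2,1->3,2->3] -> levels [7 7 7 10]
Step 7: flows [3->0,1=2,3->1,3->2] -> levels [8 8 8 7]
  -> period-2 cycle: step 7 state = step 5 state; never stabilizes
  -> state at step 30: (30-5) mod 2 = 1, same as step 6 -> [7 7 7 10]

Answer: 7 7 7 10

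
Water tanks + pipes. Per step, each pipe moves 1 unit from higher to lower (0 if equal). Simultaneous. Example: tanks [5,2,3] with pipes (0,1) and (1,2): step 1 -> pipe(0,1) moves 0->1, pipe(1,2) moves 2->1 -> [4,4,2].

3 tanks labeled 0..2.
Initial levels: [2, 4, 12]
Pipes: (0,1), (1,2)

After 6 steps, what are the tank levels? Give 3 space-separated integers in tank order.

Step 1: flows [1->0,2->1] -> levels [3 4 11]
Step 2: flows [1->0,2->1] -> levels [4 4 10]
Step 3: flows [0=1,2->1] -> levels [4 5 9]
Step 4: flows [1->0,2->1] -> levels [5 5 8]
Step 5: flows [0=1,2->1] -> levels [5 6 7]
Step 6: flows [1->0,2->1] -> levels [6 6 6]

Answer: 6 6 6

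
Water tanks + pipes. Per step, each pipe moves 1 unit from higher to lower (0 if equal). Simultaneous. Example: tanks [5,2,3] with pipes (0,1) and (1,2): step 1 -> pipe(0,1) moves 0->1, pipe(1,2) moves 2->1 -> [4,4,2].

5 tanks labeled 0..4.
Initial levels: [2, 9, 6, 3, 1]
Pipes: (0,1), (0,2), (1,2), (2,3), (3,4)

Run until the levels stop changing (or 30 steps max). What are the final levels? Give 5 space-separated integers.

Step 1: flows [1->0,2->0,1->2,2->3,3->4] -> levels [4 7 5 3 2]
Step 2: flows [1->0,2->0,1->2,2->3,3->4] -> levels [6 5 4 3 3]
Step 3: flows [0->1,0->2,1->2,2->3,3=4] -> levels [4 5 5 4 3]
Step 4: flows [1->0,2->0,1=2,2->3,3->4] -> levels [6 4 3 4 4]
Step 5: flows [0->1,0->2,1->2,3->2,3=4] -> levels [4 4 6 3 4]
Step 6: flows [0=1,2->0,2->1,2->3,4->3] -> levels [5 5 3 5 3]
Step 7: flows [0=1,0->2,1->2,3->2,3->4] -> levels [4 4 6 3 4]
  -> period-2 cycle: step 7 state = step 5 state; never stabilizes
  -> state at step 30: (30-5) mod 2 = 1, same as step 6 -> [5 5 3 5 3]

Answer: 5 5 3 5 3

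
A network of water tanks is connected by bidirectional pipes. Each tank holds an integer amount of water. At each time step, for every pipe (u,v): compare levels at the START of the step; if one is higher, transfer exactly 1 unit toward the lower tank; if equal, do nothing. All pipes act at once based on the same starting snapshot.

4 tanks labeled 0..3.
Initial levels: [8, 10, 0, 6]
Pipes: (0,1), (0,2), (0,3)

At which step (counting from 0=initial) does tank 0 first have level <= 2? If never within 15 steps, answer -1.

Answer: -1

Derivation:
Step 1: flows [1->0,0->2,0->3] -> levels [7 9 1 7]
Step 2: flows [1->0,0->2,0=3] -> levels [7 8 2 7]
Step 3: flows [1->0,0->2,0=3] -> levels [7 7 3 7]
Step 4: flows [0=1,0->2,0=3] -> levels [6 7 4 7]
Step 5: flows [1->0,0->2,3->0] -> levels [7 6 5 6]
Step 6: flows [0->1,0->2,0->3] -> levels [4 7 6 7]
Step 7: flows [1->0,2->0,3->0] -> levels [7 6 5 6]
  -> period-2 cycle (repeats step 5); tank 0 never drops to <=2
Tank 0 never reaches <=2 within 15 steps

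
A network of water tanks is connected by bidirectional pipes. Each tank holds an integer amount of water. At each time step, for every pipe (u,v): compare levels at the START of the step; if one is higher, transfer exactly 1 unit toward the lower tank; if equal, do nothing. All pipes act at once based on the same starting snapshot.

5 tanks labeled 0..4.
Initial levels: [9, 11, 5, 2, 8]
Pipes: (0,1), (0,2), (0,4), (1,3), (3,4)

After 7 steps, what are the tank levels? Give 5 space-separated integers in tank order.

Answer: 5 7 8 8 7

Derivation:
Step 1: flows [1->0,0->2,0->4,1->3,4->3] -> levels [8 9 6 4 8]
Step 2: flows [1->0,0->2,0=4,1->3,4->3] -> levels [8 7 7 6 7]
Step 3: flows [0->1,0->2,0->4,1->3,4->3] -> levels [5 7 8 8 7]
Step 4: flows [1->0,2->0,4->0,3->1,3->4] -> levels [8 7 7 6 7]
  -> period-2 cycle: step 4 state = step 2 state
  -> state at step 7: (7-2) mod 2 = 1, same as step 3 -> [5 7 8 8 7]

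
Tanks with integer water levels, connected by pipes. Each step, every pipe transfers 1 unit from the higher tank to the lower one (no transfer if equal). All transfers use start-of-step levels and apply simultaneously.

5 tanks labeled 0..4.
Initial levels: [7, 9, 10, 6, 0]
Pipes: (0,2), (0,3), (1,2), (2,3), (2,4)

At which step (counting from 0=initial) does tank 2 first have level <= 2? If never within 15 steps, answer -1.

Step 1: flows [2->0,0->3,2->1,2->3,2->4] -> levels [7 10 6 8 1]
Step 2: flows [0->2,3->0,1->2,3->2,2->4] -> levels [7 9 8 6 2]
Step 3: flows [2->0,0->3,1->2,2->3,2->4] -> levels [7 8 6 8 3]
Step 4: flows [0->2,3->0,1->2,3->2,2->4] -> levels [7 7 8 6 4]
Step 5: flows [2->0,0->3,2->1,2->3,2->4] -> levels [7 8 4 8 5]
Step 6: flows [0->2,3->0,1->2,3->2,4->2] -> levels [7 7 8 6 4]
  -> period-2 cycle (repeats step 4); tank 2 never drops to <=2
Tank 2 never reaches <=2 within 15 steps

Answer: -1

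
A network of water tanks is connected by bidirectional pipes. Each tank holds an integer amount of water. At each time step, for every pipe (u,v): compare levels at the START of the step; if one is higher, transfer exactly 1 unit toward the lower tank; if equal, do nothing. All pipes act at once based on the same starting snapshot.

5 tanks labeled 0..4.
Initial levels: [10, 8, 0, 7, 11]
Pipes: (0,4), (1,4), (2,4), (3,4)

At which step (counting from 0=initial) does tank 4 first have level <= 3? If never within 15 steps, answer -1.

Answer: -1

Derivation:
Step 1: flows [4->0,4->1,4->2,4->3] -> levels [11 9 1 8 7]
Step 2: flows [0->4,1->4,4->2,3->4] -> levels [10 8 2 7 9]
Step 3: flows [0->4,4->1,4->2,4->3] -> levels [9 9 3 8 7]
Step 4: flows [0->4,1->4,4->2,3->4] -> levels [8 8 4 7 9]
Step 5: flows [4->0,4->1,4->2,4->3] -> levels [9 9 5 8 5]
Step 6: flows [0->4,1->4,2=4,3->4] -> levels [8 8 5 7 8]
Step 7: flows [0=4,1=4,4->2,4->3] -> levels [8 8 6 8 6]
Step 8: flows [0->4,1->4,2=4,3->4] -> levels [7 7 6 7 9]
Step 9: flows [4->0,4->1,4->2,4->3] -> levels [8 8 7 8 5]
Step 10: flows [0->4,1->4,2->4,3->4] -> levels [7 7 6 7 9]
  -> period-2 cycle (repeats step 8); tank 4 never drops to <=3
Tank 4 never reaches <=3 within 15 steps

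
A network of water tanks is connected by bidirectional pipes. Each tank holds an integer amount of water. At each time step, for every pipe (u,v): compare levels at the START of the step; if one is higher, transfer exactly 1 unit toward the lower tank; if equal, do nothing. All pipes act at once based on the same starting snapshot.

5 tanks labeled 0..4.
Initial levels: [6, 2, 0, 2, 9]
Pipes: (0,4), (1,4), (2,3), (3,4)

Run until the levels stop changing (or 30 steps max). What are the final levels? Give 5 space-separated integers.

Answer: 4 4 4 2 5

Derivation:
Step 1: flows [4->0,4->1,3->2,4->3] -> levels [7 3 1 2 6]
Step 2: flows [0->4,4->1,3->2,4->3] -> levels [6 4 2 2 5]
Step 3: flows [0->4,4->1,2=3,4->3] -> levels [5 5 2 3 4]
Step 4: flows [0->4,1->4,3->2,4->3] -> levels [4 4 3 3 5]
Step 5: flows [4->0,4->1,2=3,4->3] -> levels [5 5 3 4 2]
Step 6: flows [0->4,1->4,3->2,3->4] -> levels [4 4 4 2 5]
Step 7: flows [4->0,4->1,2->3,4->3] -> levels [5 5 3 4 2]
  -> period-2 cycle: step 7 state = step 5 state; never stabilizes
  -> state at step 30: (30-5) mod 2 = 1, same as step 6 -> [4 4 4 2 5]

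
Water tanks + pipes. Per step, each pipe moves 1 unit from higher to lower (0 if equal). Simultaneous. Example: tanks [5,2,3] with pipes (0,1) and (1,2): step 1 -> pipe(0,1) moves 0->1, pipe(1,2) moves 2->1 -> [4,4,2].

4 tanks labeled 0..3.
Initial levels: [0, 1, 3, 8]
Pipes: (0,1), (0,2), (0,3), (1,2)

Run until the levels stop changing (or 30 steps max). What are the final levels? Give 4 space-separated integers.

Step 1: flows [1->0,2->0,3->0,2->1] -> levels [3 1 1 7]
Step 2: flows [0->1,0->2,3->0,1=2] -> levels [2 2 2 6]
Step 3: flows [0=1,0=2,3->0,1=2] -> levels [3 2 2 5]
Step 4: flows [0->1,0->2,3->0,1=2] -> levels [2 3 3 4]
Step 5: flows [1->0,2->0,3->0,1=2] -> levels [5 2 2 3]
Step 6: flows [0->1,0->2,0->3,1=2] -> levels [2 3 3 4]
  -> period-2 cycle: step 6 state = step 4 state; never stabilizes
  -> state at step 30: (30-4) mod 2 = 0, same as step 4 -> [2 3 3 4]

Answer: 2 3 3 4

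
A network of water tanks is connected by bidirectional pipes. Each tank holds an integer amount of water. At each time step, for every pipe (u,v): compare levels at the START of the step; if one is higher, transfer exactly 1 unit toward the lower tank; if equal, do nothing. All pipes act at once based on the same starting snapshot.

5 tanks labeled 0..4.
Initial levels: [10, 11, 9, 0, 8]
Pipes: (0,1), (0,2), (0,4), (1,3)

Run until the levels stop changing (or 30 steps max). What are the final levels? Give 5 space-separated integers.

Answer: 6 8 9 6 9

Derivation:
Step 1: flows [1->0,0->2,0->4,1->3] -> levels [9 9 10 1 9]
Step 2: flows [0=1,2->0,0=4,1->3] -> levels [10 8 9 2 9]
Step 3: flows [0->1,0->2,0->4,1->3] -> levels [7 8 10 3 10]
Step 4: flows [1->0,2->0,4->0,1->3] -> levels [10 6 9 4 9]
Step 5: flows [0->1,0->2,0->4,1->3] -> levels [7 6 10 5 10]
Step 6: flows [0->1,2->0,4->0,1->3] -> levels [8 6 9 6 9]
Step 7: flows [0->1,2->0,4->0,1=3] -> levels [9 7 8 6 8]
Step 8: flows [0->1,0->2,0->4,1->3] -> levels [6 7 9 7 9]
Step 9: flows [1->0,2->0,4->0,1=3] -> levels [9 6 8 7 8]
Step 10: flows [0->1,0->2,0->4,3->1] -> levels [6 8 9 6 9]
Step 11: flows [1->0,2->0,4->0,1->3] -> levels [9 6 8 7 8]
  -> period-2 cycle: step 11 state = step 9 state; never stabilizes
  -> state at step 30: (30-9) mod 2 = 1, same as step 10 -> [6 8 9 6 9]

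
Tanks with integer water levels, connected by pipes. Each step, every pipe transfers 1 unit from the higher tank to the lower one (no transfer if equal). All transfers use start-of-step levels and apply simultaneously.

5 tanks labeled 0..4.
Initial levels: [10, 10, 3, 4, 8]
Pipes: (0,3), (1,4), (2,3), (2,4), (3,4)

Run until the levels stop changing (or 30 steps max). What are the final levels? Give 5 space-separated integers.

Answer: 6 8 7 9 5

Derivation:
Step 1: flows [0->3,1->4,3->2,4->2,4->3] -> levels [9 9 5 5 7]
Step 2: flows [0->3,1->4,2=3,4->2,4->3] -> levels [8 8 6 7 6]
Step 3: flows [0->3,1->4,3->2,2=4,3->4] -> levels [7 7 7 6 8]
Step 4: flows [0->3,4->1,2->3,4->2,4->3] -> levels [6 8 7 9 5]
Step 5: flows [3->0,1->4,3->2,2->4,3->4] -> levels [7 7 7 6 8]
  -> period-2 cycle: step 5 state = step 3 state; never stabilizes
  -> state at step 30: (30-3) mod 2 = 1, same as step 4 -> [6 8 7 9 5]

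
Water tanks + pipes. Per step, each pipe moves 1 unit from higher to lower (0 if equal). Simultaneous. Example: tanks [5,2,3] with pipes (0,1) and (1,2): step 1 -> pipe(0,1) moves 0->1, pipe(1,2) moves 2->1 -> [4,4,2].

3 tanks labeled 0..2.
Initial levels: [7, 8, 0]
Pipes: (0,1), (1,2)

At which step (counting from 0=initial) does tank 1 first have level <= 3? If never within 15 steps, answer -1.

Answer: -1

Derivation:
Step 1: flows [1->0,1->2] -> levels [8 6 1]
Step 2: flows [0->1,1->2] -> levels [7 6 2]
Step 3: flows [0->1,1->2] -> levels [6 6 3]
Step 4: flows [0=1,1->2] -> levels [6 5 4]
Step 5: flows [0->1,1->2] -> levels [5 5 5]
Step 6: flows [0=1,1=2] -> levels [5 5 5]
  -> stable; tank 1 stays at 5 > 3
Tank 1 never reaches <=3 within 15 steps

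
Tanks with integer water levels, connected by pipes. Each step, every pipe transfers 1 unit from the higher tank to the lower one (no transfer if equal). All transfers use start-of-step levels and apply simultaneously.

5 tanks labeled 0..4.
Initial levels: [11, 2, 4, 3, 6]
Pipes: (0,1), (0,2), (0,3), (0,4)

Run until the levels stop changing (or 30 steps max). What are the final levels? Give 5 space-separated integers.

Answer: 3 5 6 5 7

Derivation:
Step 1: flows [0->1,0->2,0->3,0->4] -> levels [7 3 5 4 7]
Step 2: flows [0->1,0->2,0->3,0=4] -> levels [4 4 6 5 7]
Step 3: flows [0=1,2->0,3->0,4->0] -> levels [7 4 5 4 6]
Step 4: flows [0->1,0->2,0->3,0->4] -> levels [3 5 6 5 7]
Step 5: flows [1->0,2->0,3->0,4->0] -> levels [7 4 5 4 6]
  -> period-2 cycle: step 5 state = step 3 state; never stabilizes
  -> state at step 30: (30-3) mod 2 = 1, same as step 4 -> [3 5 6 5 7]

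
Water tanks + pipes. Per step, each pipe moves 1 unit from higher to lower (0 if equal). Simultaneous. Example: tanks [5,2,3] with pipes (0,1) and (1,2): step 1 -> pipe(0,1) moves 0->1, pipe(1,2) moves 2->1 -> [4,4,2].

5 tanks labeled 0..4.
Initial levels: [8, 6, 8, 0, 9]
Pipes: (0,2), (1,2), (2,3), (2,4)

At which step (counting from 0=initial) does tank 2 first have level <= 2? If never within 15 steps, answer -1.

Answer: -1

Derivation:
Step 1: flows [0=2,2->1,2->3,4->2] -> levels [8 7 7 1 8]
Step 2: flows [0->2,1=2,2->3,4->2] -> levels [7 7 8 2 7]
Step 3: flows [2->0,2->1,2->3,2->4] -> levels [8 8 4 3 8]
Step 4: flows [0->2,1->2,2->3,4->2] -> levels [7 7 6 4 7]
Step 5: flows [0->2,1->2,2->3,4->2] -> levels [6 6 8 5 6]
Step 6: flows [2->0,2->1,2->3,2->4] -> levels [7 7 4 6 7]
Step 7: flows [0->2,1->2,3->2,4->2] -> levels [6 6 8 5 6]
  -> period-2 cycle (repeats step 5); tank 2 never drops to <=2
Tank 2 never reaches <=2 within 15 steps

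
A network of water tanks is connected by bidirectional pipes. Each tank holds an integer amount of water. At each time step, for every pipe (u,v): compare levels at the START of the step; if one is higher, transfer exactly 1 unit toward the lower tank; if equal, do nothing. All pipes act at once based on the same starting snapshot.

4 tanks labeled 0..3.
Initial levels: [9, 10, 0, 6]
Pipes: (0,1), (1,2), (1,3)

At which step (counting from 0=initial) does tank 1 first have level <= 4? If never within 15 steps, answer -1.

Answer: 7

Derivation:
Step 1: flows [1->0,1->2,1->3] -> levels [10 7 1 7]
Step 2: flows [0->1,1->2,1=3] -> levels [9 7 2 7]
Step 3: flows [0->1,1->2,1=3] -> levels [8 7 3 7]
Step 4: flows [0->1,1->2,1=3] -> levels [7 7 4 7]
Step 5: flows [0=1,1->2,1=3] -> levels [7 6 5 7]
Step 6: flows [0->1,1->2,3->1] -> levels [6 7 6 6]
Step 7: flows [1->0,1->2,1->3] -> levels [7 4 7 7]
Tank 1 first reaches <=4 at step 7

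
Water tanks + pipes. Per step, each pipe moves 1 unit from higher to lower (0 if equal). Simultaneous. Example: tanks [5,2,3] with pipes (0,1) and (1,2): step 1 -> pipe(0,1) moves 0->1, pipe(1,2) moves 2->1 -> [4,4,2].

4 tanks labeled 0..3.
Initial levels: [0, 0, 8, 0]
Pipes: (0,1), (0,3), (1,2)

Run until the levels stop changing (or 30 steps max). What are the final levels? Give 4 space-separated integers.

Answer: 3 1 3 1

Derivation:
Step 1: flows [0=1,0=3,2->1] -> levels [0 1 7 0]
Step 2: flows [1->0,0=3,2->1] -> levels [1 1 6 0]
Step 3: flows [0=1,0->3,2->1] -> levels [0 2 5 1]
Step 4: flows [1->0,3->0,2->1] -> levels [2 2 4 0]
Step 5: flows [0=1,0->3,2->1] -> levels [1 3 3 1]
Step 6: flows [1->0,0=3,1=2] -> levels [2 2 3 1]
Step 7: flows [0=1,0->3,2->1] -> levels [1 3 2 2]
Step 8: flows [1->0,3->0,1->2] -> levels [3 1 3 1]
Step 9: flows [0->1,0->3,2->1] -> levels [1 3 2 2]
  -> period-2 cycle: step 9 state = step 7 state; never stabilizes
  -> state at step 30: (30-7) mod 2 = 1, same as step 8 -> [3 1 3 1]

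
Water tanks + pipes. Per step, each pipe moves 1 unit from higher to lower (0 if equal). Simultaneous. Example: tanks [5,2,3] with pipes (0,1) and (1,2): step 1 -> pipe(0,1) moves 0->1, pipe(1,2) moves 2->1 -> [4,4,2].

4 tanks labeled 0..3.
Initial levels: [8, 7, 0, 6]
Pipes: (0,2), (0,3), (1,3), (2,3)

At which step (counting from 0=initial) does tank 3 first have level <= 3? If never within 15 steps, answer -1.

Step 1: flows [0->2,0->3,1->3,3->2] -> levels [6 6 2 7]
Step 2: flows [0->2,3->0,3->1,3->2] -> levels [6 7 4 4]
Step 3: flows [0->2,0->3,1->3,2=3] -> levels [4 6 5 6]
Step 4: flows [2->0,3->0,1=3,3->2] -> levels [6 6 5 4]
Step 5: flows [0->2,0->3,1->3,2->3] -> levels [4 5 5 7]
Step 6: flows [2->0,3->0,3->1,3->2] -> levels [6 6 5 4]
  -> period-2 cycle (repeats step 4); tank 3 never drops to <=3
Tank 3 never reaches <=3 within 15 steps

Answer: -1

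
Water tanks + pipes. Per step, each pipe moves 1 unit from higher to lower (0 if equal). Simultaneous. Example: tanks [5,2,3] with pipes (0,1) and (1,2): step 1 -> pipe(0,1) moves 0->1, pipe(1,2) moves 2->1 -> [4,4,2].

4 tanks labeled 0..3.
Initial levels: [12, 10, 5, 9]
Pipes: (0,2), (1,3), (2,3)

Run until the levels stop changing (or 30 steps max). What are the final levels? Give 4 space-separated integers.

Step 1: flows [0->2,1->3,3->2] -> levels [11 9 7 9]
Step 2: flows [0->2,1=3,3->2] -> levels [10 9 9 8]
Step 3: flows [0->2,1->3,2->3] -> levels [9 8 9 10]
Step 4: flows [0=2,3->1,3->2] -> levels [9 9 10 8]
Step 5: flows [2->0,1->3,2->3] -> levels [10 8 8 10]
Step 6: flows [0->2,3->1,3->2] -> levels [9 9 10 8]
  -> period-2 cycle: step 6 state = step 4 state; never stabilizes
  -> state at step 30: (30-4) mod 2 = 0, same as step 4 -> [9 9 10 8]

Answer: 9 9 10 8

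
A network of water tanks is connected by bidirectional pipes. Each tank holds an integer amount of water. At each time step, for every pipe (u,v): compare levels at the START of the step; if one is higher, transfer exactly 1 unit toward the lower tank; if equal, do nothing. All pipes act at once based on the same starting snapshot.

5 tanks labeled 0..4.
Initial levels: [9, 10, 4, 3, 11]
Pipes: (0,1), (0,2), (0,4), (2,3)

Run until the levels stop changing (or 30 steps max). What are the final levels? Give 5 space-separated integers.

Answer: 6 9 7 6 9

Derivation:
Step 1: flows [1->0,0->2,4->0,2->3] -> levels [10 9 4 4 10]
Step 2: flows [0->1,0->2,0=4,2=3] -> levels [8 10 5 4 10]
Step 3: flows [1->0,0->2,4->0,2->3] -> levels [9 9 5 5 9]
Step 4: flows [0=1,0->2,0=4,2=3] -> levels [8 9 6 5 9]
Step 5: flows [1->0,0->2,4->0,2->3] -> levels [9 8 6 6 8]
Step 6: flows [0->1,0->2,0->4,2=3] -> levels [6 9 7 6 9]
Step 7: flows [1->0,2->0,4->0,2->3] -> levels [9 8 5 7 8]
Step 8: flows [0->1,0->2,0->4,3->2] -> levels [6 9 7 6 9]
  -> period-2 cycle: step 8 state = step 6 state; never stabilizes
  -> state at step 30: (30-6) mod 2 = 0, same as step 6 -> [6 9 7 6 9]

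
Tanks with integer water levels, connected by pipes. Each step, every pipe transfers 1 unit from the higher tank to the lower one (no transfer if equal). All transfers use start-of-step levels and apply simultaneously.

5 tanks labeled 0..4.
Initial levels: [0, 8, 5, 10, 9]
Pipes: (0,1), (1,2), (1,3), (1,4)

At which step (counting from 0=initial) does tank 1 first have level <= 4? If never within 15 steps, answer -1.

Step 1: flows [1->0,1->2,3->1,4->1] -> levels [1 8 6 9 8]
Step 2: flows [1->0,1->2,3->1,1=4] -> levels [2 7 7 8 8]
Step 3: flows [1->0,1=2,3->1,4->1] -> levels [3 8 7 7 7]
Step 4: flows [1->0,1->2,1->3,1->4] -> levels [4 4 8 8 8]
Tank 1 first reaches <=4 at step 4

Answer: 4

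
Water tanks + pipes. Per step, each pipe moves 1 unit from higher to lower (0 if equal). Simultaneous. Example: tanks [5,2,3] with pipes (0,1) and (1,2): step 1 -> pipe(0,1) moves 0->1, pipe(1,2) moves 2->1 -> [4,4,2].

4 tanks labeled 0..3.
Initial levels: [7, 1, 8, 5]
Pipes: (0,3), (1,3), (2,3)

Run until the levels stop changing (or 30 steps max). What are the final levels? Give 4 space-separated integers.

Answer: 5 5 5 6

Derivation:
Step 1: flows [0->3,3->1,2->3] -> levels [6 2 7 6]
Step 2: flows [0=3,3->1,2->3] -> levels [6 3 6 6]
Step 3: flows [0=3,3->1,2=3] -> levels [6 4 6 5]
Step 4: flows [0->3,3->1,2->3] -> levels [5 5 5 6]
Step 5: flows [3->0,3->1,3->2] -> levels [6 6 6 3]
Step 6: flows [0->3,1->3,2->3] -> levels [5 5 5 6]
  -> period-2 cycle: step 6 state = step 4 state; never stabilizes
  -> state at step 30: (30-4) mod 2 = 0, same as step 4 -> [5 5 5 6]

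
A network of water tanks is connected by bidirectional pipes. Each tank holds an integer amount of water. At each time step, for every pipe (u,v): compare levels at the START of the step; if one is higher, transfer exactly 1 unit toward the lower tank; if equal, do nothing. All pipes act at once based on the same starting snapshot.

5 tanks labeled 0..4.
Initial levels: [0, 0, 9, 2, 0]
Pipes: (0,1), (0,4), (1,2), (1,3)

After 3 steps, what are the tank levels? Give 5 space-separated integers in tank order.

Answer: 0 3 6 1 1

Derivation:
Step 1: flows [0=1,0=4,2->1,3->1] -> levels [0 2 8 1 0]
Step 2: flows [1->0,0=4,2->1,1->3] -> levels [1 1 7 2 0]
Step 3: flows [0=1,0->4,2->1,3->1] -> levels [0 3 6 1 1]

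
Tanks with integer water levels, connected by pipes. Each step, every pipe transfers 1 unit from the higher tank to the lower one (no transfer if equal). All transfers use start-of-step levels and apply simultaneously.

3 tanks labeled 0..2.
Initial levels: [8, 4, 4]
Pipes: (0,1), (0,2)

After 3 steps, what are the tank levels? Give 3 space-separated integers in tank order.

Step 1: flows [0->1,0->2] -> levels [6 5 5]
Step 2: flows [0->1,0->2] -> levels [4 6 6]
Step 3: flows [1->0,2->0] -> levels [6 5 5]

Answer: 6 5 5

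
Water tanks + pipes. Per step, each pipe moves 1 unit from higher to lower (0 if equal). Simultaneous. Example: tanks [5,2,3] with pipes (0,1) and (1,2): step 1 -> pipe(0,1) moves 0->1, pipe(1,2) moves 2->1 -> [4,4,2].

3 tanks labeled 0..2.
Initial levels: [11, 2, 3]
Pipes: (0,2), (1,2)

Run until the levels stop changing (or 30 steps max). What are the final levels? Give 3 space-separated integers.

Answer: 5 5 6

Derivation:
Step 1: flows [0->2,2->1] -> levels [10 3 3]
Step 2: flows [0->2,1=2] -> levels [9 3 4]
Step 3: flows [0->2,2->1] -> levels [8 4 4]
Step 4: flows [0->2,1=2] -> levels [7 4 5]
Step 5: flows [0->2,2->1] -> levels [6 5 5]
Step 6: flows [0->2,1=2] -> levels [5 5 6]
Step 7: flows [2->0,2->1] -> levels [6 6 4]
Step 8: flows [0->2,1->2] -> levels [5 5 6]
  -> period-2 cycle: step 8 state = step 6 state; never stabilizes
  -> state at step 30: (30-6) mod 2 = 0, same as step 6 -> [5 5 6]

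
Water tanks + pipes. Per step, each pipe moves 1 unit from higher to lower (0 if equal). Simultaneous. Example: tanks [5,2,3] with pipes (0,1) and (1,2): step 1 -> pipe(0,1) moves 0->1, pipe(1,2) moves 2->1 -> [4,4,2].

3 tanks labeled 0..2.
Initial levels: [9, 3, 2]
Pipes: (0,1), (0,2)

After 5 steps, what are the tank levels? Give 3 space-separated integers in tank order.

Answer: 4 5 5

Derivation:
Step 1: flows [0->1,0->2] -> levels [7 4 3]
Step 2: flows [0->1,0->2] -> levels [5 5 4]
Step 3: flows [0=1,0->2] -> levels [4 5 5]
Step 4: flows [1->0,2->0] -> levels [6 4 4]
Step 5: flows [0->1,0->2] -> levels [4 5 5]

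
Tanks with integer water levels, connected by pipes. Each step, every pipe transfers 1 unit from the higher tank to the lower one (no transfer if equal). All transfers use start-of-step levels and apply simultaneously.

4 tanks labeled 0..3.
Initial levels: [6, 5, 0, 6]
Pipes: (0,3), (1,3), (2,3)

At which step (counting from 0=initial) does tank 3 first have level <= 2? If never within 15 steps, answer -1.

Answer: 5

Derivation:
Step 1: flows [0=3,3->1,3->2] -> levels [6 6 1 4]
Step 2: flows [0->3,1->3,3->2] -> levels [5 5 2 5]
Step 3: flows [0=3,1=3,3->2] -> levels [5 5 3 4]
Step 4: flows [0->3,1->3,3->2] -> levels [4 4 4 5]
Step 5: flows [3->0,3->1,3->2] -> levels [5 5 5 2]
Tank 3 first reaches <=2 at step 5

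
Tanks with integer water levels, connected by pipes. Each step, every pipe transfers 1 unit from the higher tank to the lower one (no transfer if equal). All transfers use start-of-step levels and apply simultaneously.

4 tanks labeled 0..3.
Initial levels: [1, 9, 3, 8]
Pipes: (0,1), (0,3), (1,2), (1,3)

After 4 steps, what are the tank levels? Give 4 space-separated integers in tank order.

Answer: 5 4 6 6

Derivation:
Step 1: flows [1->0,3->0,1->2,1->3] -> levels [3 6 4 8]
Step 2: flows [1->0,3->0,1->2,3->1] -> levels [5 5 5 6]
Step 3: flows [0=1,3->0,1=2,3->1] -> levels [6 6 5 4]
Step 4: flows [0=1,0->3,1->2,1->3] -> levels [5 4 6 6]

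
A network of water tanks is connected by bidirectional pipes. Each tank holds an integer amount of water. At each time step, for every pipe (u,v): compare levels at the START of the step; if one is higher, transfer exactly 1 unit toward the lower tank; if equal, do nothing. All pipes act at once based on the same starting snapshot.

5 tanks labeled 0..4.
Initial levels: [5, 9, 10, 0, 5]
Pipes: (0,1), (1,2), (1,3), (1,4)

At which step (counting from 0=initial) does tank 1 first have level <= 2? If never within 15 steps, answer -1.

Step 1: flows [1->0,2->1,1->3,1->4] -> levels [6 7 9 1 6]
Step 2: flows [1->0,2->1,1->3,1->4] -> levels [7 5 8 2 7]
Step 3: flows [0->1,2->1,1->3,4->1] -> levels [6 7 7 3 6]
Step 4: flows [1->0,1=2,1->3,1->4] -> levels [7 4 7 4 7]
Step 5: flows [0->1,2->1,1=3,4->1] -> levels [6 7 6 4 6]
Step 6: flows [1->0,1->2,1->3,1->4] -> levels [7 3 7 5 7]
Step 7: flows [0->1,2->1,3->1,4->1] -> levels [6 7 6 4 6]
  -> period-2 cycle (repeats step 5); tank 1 never drops to <=2
Tank 1 never reaches <=2 within 15 steps

Answer: -1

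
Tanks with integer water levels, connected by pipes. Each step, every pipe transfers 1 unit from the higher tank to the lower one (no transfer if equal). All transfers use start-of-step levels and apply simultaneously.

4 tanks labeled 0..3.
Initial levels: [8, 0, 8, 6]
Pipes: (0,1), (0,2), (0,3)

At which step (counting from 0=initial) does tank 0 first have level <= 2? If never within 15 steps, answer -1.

Answer: -1

Derivation:
Step 1: flows [0->1,0=2,0->3] -> levels [6 1 8 7]
Step 2: flows [0->1,2->0,3->0] -> levels [7 2 7 6]
Step 3: flows [0->1,0=2,0->3] -> levels [5 3 7 7]
Step 4: flows [0->1,2->0,3->0] -> levels [6 4 6 6]
Step 5: flows [0->1,0=2,0=3] -> levels [5 5 6 6]
Step 6: flows [0=1,2->0,3->0] -> levels [7 5 5 5]
Step 7: flows [0->1,0->2,0->3] -> levels [4 6 6 6]
Step 8: flows [1->0,2->0,3->0] -> levels [7 5 5 5]
  -> period-2 cycle (repeats step 6); tank 0 never drops to <=2
Tank 0 never reaches <=2 within 15 steps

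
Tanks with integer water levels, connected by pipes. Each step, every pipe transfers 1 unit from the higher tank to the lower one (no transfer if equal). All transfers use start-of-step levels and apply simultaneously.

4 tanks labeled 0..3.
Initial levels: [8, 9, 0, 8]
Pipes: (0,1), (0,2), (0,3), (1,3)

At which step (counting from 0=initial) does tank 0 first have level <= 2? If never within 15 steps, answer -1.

Step 1: flows [1->0,0->2,0=3,1->3] -> levels [8 7 1 9]
Step 2: flows [0->1,0->2,3->0,3->1] -> levels [7 9 2 7]
Step 3: flows [1->0,0->2,0=3,1->3] -> levels [7 7 3 8]
Step 4: flows [0=1,0->2,3->0,3->1] -> levels [7 8 4 6]
Step 5: flows [1->0,0->2,0->3,1->3] -> levels [6 6 5 8]
Step 6: flows [0=1,0->2,3->0,3->1] -> levels [6 7 6 6]
Step 7: flows [1->0,0=2,0=3,1->3] -> levels [7 5 6 7]
Step 8: flows [0->1,0->2,0=3,3->1] -> levels [5 7 7 6]
Step 9: flows [1->0,2->0,3->0,1->3] -> levels [8 5 6 6]
Step 10: flows [0->1,0->2,0->3,3->1] -> levels [5 7 7 6]
  -> period-2 cycle (repeats step 8); tank 0 never drops to <=2
Tank 0 never reaches <=2 within 15 steps

Answer: -1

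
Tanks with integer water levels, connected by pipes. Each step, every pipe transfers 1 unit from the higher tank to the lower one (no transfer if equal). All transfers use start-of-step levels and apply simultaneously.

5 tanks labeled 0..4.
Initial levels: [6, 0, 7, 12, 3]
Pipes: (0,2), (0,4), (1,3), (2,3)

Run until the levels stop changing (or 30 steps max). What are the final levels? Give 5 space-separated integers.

Step 1: flows [2->0,0->4,3->1,3->2] -> levels [6 1 7 10 4]
Step 2: flows [2->0,0->4,3->1,3->2] -> levels [6 2 7 8 5]
Step 3: flows [2->0,0->4,3->1,3->2] -> levels [6 3 7 6 6]
Step 4: flows [2->0,0=4,3->1,2->3] -> levels [7 4 5 6 6]
Step 5: flows [0->2,0->4,3->1,3->2] -> levels [5 5 7 4 7]
Step 6: flows [2->0,4->0,1->3,2->3] -> levels [7 4 5 6 6]
  -> period-2 cycle: step 6 state = step 4 state; never stabilizes
  -> state at step 30: (30-4) mod 2 = 0, same as step 4 -> [7 4 5 6 6]

Answer: 7 4 5 6 6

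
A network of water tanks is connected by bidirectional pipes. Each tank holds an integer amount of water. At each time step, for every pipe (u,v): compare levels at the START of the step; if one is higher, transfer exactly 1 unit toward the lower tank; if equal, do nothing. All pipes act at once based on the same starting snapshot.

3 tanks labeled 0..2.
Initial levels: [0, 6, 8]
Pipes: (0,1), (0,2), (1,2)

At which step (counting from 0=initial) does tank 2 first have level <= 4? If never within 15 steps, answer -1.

Answer: 3

Derivation:
Step 1: flows [1->0,2->0,2->1] -> levels [2 6 6]
Step 2: flows [1->0,2->0,1=2] -> levels [4 5 5]
Step 3: flows [1->0,2->0,1=2] -> levels [6 4 4]
Tank 2 first reaches <=4 at step 3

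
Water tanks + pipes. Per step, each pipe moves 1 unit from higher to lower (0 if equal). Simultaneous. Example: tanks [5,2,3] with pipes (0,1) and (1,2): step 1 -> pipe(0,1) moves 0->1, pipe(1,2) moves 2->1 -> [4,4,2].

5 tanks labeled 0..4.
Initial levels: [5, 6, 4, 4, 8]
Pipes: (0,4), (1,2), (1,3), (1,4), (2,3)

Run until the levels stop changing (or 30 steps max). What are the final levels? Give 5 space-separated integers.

Step 1: flows [4->0,1->2,1->3,4->1,2=3] -> levels [6 5 5 5 6]
Step 2: flows [0=4,1=2,1=3,4->1,2=3] -> levels [6 6 5 5 5]
Step 3: flows [0->4,1->2,1->3,1->4,2=3] -> levels [5 3 6 6 7]
Step 4: flows [4->0,2->1,3->1,4->1,2=3] -> levels [6 6 5 5 5]
  -> period-2 cycle: step 4 state = step 2 state; never stabilizes
  -> state at step 30: (30-2) mod 2 = 0, same as step 2 -> [6 6 5 5 5]

Answer: 6 6 5 5 5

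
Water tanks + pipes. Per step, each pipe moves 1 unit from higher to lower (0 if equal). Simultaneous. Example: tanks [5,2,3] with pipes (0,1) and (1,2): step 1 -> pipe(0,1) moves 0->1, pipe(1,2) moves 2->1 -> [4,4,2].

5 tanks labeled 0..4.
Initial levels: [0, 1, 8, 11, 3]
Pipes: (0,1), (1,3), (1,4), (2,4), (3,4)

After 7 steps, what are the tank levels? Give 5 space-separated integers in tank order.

Step 1: flows [1->0,3->1,4->1,2->4,3->4] -> levels [1 2 7 9 4]
Step 2: flows [1->0,3->1,4->1,2->4,3->4] -> levels [2 3 6 7 5]
Step 3: flows [1->0,3->1,4->1,2->4,3->4] -> levels [3 4 5 5 6]
Step 4: flows [1->0,3->1,4->1,4->2,4->3] -> levels [4 5 6 5 3]
Step 5: flows [1->0,1=3,1->4,2->4,3->4] -> levels [5 3 5 4 6]
Step 6: flows [0->1,3->1,4->1,4->2,4->3] -> levels [4 6 6 4 3]
Step 7: flows [1->0,1->3,1->4,2->4,3->4] -> levels [5 3 5 4 6]

Answer: 5 3 5 4 6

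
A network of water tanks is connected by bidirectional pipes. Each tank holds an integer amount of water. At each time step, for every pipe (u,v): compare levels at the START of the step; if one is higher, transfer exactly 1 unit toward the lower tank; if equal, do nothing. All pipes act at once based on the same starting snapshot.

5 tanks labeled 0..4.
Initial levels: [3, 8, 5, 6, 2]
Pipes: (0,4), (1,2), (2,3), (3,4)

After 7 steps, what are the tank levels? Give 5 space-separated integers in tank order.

Answer: 4 5 6 4 5

Derivation:
Step 1: flows [0->4,1->2,3->2,3->4] -> levels [2 7 7 4 4]
Step 2: flows [4->0,1=2,2->3,3=4] -> levels [3 7 6 5 3]
Step 3: flows [0=4,1->2,2->3,3->4] -> levels [3 6 6 5 4]
Step 4: flows [4->0,1=2,2->3,3->4] -> levels [4 6 5 5 4]
Step 5: flows [0=4,1->2,2=3,3->4] -> levels [4 5 6 4 5]
Step 6: flows [4->0,2->1,2->3,4->3] -> levels [5 6 4 6 3]
Step 7: flows [0->4,1->2,3->2,3->4] -> levels [4 5 6 4 5]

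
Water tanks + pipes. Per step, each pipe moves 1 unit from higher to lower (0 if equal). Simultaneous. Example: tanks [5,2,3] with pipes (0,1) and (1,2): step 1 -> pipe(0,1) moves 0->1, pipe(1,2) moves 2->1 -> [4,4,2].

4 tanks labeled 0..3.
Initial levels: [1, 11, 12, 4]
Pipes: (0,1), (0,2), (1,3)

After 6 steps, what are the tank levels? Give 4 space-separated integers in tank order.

Answer: 6 8 8 6

Derivation:
Step 1: flows [1->0,2->0,1->3] -> levels [3 9 11 5]
Step 2: flows [1->0,2->0,1->3] -> levels [5 7 10 6]
Step 3: flows [1->0,2->0,1->3] -> levels [7 5 9 7]
Step 4: flows [0->1,2->0,3->1] -> levels [7 7 8 6]
Step 5: flows [0=1,2->0,1->3] -> levels [8 6 7 7]
Step 6: flows [0->1,0->2,3->1] -> levels [6 8 8 6]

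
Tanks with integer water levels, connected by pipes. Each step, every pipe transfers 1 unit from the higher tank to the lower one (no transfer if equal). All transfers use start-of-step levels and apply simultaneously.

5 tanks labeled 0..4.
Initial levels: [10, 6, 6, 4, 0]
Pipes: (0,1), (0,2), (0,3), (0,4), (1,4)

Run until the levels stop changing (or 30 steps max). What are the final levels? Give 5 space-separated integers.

Answer: 3 6 6 6 5

Derivation:
Step 1: flows [0->1,0->2,0->3,0->4,1->4] -> levels [6 6 7 5 2]
Step 2: flows [0=1,2->0,0->3,0->4,1->4] -> levels [5 5 6 6 4]
Step 3: flows [0=1,2->0,3->0,0->4,1->4] -> levels [6 4 5 5 6]
Step 4: flows [0->1,0->2,0->3,0=4,4->1] -> levels [3 6 6 6 5]
Step 5: flows [1->0,2->0,3->0,4->0,1->4] -> levels [7 4 5 5 5]
Step 6: flows [0->1,0->2,0->3,0->4,4->1] -> levels [3 6 6 6 5]
  -> period-2 cycle: step 6 state = step 4 state; never stabilizes
  -> state at step 30: (30-4) mod 2 = 0, same as step 4 -> [3 6 6 6 5]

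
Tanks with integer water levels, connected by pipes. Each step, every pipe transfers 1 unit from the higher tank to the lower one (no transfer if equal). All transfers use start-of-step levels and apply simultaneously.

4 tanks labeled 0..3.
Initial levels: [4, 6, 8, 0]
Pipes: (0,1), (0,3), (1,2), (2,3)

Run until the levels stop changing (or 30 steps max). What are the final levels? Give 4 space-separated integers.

Step 1: flows [1->0,0->3,2->1,2->3] -> levels [4 6 6 2]
Step 2: flows [1->0,0->3,1=2,2->3] -> levels [4 5 5 4]
Step 3: flows [1->0,0=3,1=2,2->3] -> levels [5 4 4 5]
Step 4: flows [0->1,0=3,1=2,3->2] -> levels [4 5 5 4]
  -> period-2 cycle: step 4 state = step 2 state; never stabilizes
  -> state at step 30: (30-2) mod 2 = 0, same as step 2 -> [4 5 5 4]

Answer: 4 5 5 4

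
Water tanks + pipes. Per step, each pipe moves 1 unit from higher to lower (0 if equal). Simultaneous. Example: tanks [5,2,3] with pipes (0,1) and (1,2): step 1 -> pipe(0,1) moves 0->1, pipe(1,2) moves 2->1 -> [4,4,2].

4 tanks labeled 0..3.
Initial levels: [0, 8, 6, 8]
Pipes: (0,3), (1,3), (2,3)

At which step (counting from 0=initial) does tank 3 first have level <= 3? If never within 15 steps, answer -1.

Step 1: flows [3->0,1=3,3->2] -> levels [1 8 7 6]
Step 2: flows [3->0,1->3,2->3] -> levels [2 7 6 7]
Step 3: flows [3->0,1=3,3->2] -> levels [3 7 7 5]
Step 4: flows [3->0,1->3,2->3] -> levels [4 6 6 6]
Step 5: flows [3->0,1=3,2=3] -> levels [5 6 6 5]
Step 6: flows [0=3,1->3,2->3] -> levels [5 5 5 7]
Step 7: flows [3->0,3->1,3->2] -> levels [6 6 6 4]
Step 8: flows [0->3,1->3,2->3] -> levels [5 5 5 7]
  -> period-2 cycle (repeats step 6); tank 3 never drops to <=3
Tank 3 never reaches <=3 within 15 steps

Answer: -1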